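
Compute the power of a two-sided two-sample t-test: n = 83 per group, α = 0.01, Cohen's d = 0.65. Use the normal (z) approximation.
Power ≈ 0.95

Power calculation (two-sample t-test, normal approximation):
z_β = d · √(n/2) - z_{α/2}
z_β = 0.65 · √(83/2) - 2.576
z_β = 0.65 · 6.442 - 2.576
z_β = 1.612

Power = Φ(z_β) = Φ(1.612) ≈ 0.946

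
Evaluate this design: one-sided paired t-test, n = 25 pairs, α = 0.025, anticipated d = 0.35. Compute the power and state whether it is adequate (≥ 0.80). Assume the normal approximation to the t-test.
Power ≈ 0.42; the study is underpowered (power < 0.80)

Power calculation (paired t-test, normal approximation):
z_β = d · √n - z_α
z_β = 0.35 · √25 - 1.960
z_β = 0.35 · 5.000 - 1.960
z_β = -0.210

Power = Φ(z_β) = Φ(-0.210) ≈ 0.417

Effect size d = 0.35 is small by Cohen's convention (0.2/0.5/0.8).

Threshold: power ≥ 0.80 is conventionally adequate.
Power ≈ 0.42 → the study is underpowered (power < 0.80).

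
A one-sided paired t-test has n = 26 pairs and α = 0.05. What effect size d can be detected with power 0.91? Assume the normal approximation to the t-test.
d ≈ 0.59

Minimum detectable effect (paired t-test, normal approximation):
d = (z_α + z_β) / √n
d = (1.645 + 1.341) / √26
d = 2.986 / 5.099
d ≈ 0.59

By Cohen's convention (0.2 small / 0.5 medium / 0.8 large): medium effect.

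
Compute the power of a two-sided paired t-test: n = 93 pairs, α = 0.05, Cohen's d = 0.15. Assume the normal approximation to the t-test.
Power ≈ 0.30

Power calculation (paired t-test, normal approximation):
z_β = d · √n - z_{α/2}
z_β = 0.15 · √93 - 1.960
z_β = 0.15 · 9.644 - 1.960
z_β = -0.513

Power = Φ(z_β) = Φ(-0.513) ≈ 0.304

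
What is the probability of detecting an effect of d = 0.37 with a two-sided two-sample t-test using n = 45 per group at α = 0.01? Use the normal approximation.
Power ≈ 0.21

Power calculation (two-sample t-test, normal approximation):
z_β = d · √(n/2) - z_{α/2}
z_β = 0.37 · √(45/2) - 2.576
z_β = 0.37 · 4.743 - 2.576
z_β = -0.821

Power = Φ(z_β) = Φ(-0.821) ≈ 0.206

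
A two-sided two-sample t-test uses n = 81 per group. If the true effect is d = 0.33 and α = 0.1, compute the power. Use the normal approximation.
Power ≈ 0.68

Power calculation (two-sample t-test, normal approximation):
z_β = d · √(n/2) - z_{α/2}
z_β = 0.33 · √(81/2) - 1.645
z_β = 0.33 · 6.364 - 1.645
z_β = 0.455

Power = Φ(z_β) = Φ(0.455) ≈ 0.676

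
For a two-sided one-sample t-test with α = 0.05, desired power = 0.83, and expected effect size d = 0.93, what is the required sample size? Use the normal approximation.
n = 10

Sample size formula (one-sample t-test, normal approximation):
n = ((z_{α/2} + z_β) / d)²

z_{α/2} = 1.960 (for α = 0.05, two-sided)
z_β = 0.954 (for power = 0.83)
d = 0.93

n = ((1.960 + 0.954) / 0.93)²
n = (3.133)²
n ≈ 9.82
Round up to the next whole number: n = 10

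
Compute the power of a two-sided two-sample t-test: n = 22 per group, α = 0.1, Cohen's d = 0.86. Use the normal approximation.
Power ≈ 0.89

Power calculation (two-sample t-test, normal approximation):
z_β = d · √(n/2) - z_{α/2}
z_β = 0.86 · √(22/2) - 1.645
z_β = 0.86 · 3.317 - 1.645
z_β = 1.207

Power = Φ(z_β) = Φ(1.207) ≈ 0.886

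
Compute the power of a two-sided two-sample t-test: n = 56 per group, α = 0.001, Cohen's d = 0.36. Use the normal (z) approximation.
Power ≈ 0.08

Power calculation (two-sample t-test, normal approximation):
z_β = d · √(n/2) - z_{α/2}
z_β = 0.36 · √(56/2) - 3.291
z_β = 0.36 · 5.292 - 3.291
z_β = -1.386

Power = Φ(z_β) = Φ(-1.386) ≈ 0.083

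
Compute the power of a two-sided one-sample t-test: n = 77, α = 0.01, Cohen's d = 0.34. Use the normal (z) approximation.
Power ≈ 0.66

Power calculation (one-sample t-test, normal approximation):
z_β = d · √n - z_{α/2}
z_β = 0.34 · √77 - 2.576
z_β = 0.34 · 8.775 - 2.576
z_β = 0.408

Power = Φ(z_β) = Φ(0.408) ≈ 0.658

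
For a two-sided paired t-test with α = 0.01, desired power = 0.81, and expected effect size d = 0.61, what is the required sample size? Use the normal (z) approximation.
n = 33 pairs

Sample size formula (paired t-test, normal approximation):
n = ((z_{α/2} + z_β) / d)²

z_{α/2} = 2.576 (for α = 0.01, two-sided)
z_β = 0.878 (for power = 0.81)
d = 0.61

n = ((2.576 + 0.878) / 0.61)²
n = (5.662)²
n ≈ 32.06
Round up to the next whole number: n = 33 pairs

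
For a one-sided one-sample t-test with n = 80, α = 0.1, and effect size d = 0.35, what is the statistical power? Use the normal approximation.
Power ≈ 0.97

Power calculation (one-sample t-test, normal approximation):
z_β = d · √n - z_α
z_β = 0.35 · √80 - 1.282
z_β = 0.35 · 8.944 - 1.282
z_β = 1.849

Power = Φ(z_β) = Φ(1.849) ≈ 0.968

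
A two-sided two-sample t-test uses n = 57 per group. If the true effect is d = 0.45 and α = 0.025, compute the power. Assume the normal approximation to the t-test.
Power ≈ 0.56

Power calculation (two-sample t-test, normal approximation):
z_β = d · √(n/2) - z_{α/2}
z_β = 0.45 · √(57/2) - 2.241
z_β = 0.45 · 5.339 - 2.241
z_β = 0.161

Power = Φ(z_β) = Φ(0.161) ≈ 0.564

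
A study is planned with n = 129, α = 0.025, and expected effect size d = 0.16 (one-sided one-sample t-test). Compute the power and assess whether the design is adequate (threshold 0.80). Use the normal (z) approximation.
Power ≈ 0.44; the study is underpowered (power < 0.80)

Power calculation (one-sample t-test, normal approximation):
z_β = d · √n - z_α
z_β = 0.16 · √129 - 1.960
z_β = 0.16 · 11.358 - 1.960
z_β = -0.143

Power = Φ(z_β) = Φ(-0.143) ≈ 0.443

Effect size d = 0.16 is very small by Cohen's convention (0.2/0.5/0.8).

Threshold: power ≥ 0.80 is conventionally adequate.
Power ≈ 0.44 → the study is underpowered (power < 0.80).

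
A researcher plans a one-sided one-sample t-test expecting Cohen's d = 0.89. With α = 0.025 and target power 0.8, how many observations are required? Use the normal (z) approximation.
n = 10

Sample size formula (one-sample t-test, normal approximation):
n = ((z_α + z_β) / d)²

z_α = 1.960 (for α = 0.025, one-sided)
z_β = 0.842 (for power = 0.8)
d = 0.89

n = ((1.960 + 0.842) / 0.89)²
n = (3.148)²
n ≈ 9.91
Round up to the next whole number: n = 10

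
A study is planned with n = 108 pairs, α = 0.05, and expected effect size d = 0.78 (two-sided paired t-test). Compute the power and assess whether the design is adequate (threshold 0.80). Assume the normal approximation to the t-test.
Power ≈ 1.00; the study is adequately powered (power ≥ 0.80)

Power calculation (paired t-test, normal approximation):
z_β = d · √n - z_{α/2}
z_β = 0.78 · √108 - 1.960
z_β = 0.78 · 10.392 - 1.960
z_β = 6.146

Power = Φ(z_β) = Φ(6.146) ≈ 1.000

Effect size d = 0.78 is medium by Cohen's convention (0.2/0.5/0.8).

Threshold: power ≥ 0.80 is conventionally adequate.
Power ≈ 1.00 → the study is adequately powered (power ≥ 0.80).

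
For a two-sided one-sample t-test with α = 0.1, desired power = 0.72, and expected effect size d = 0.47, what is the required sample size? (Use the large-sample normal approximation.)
n = 23

Sample size formula (one-sample t-test, normal approximation):
n = ((z_{α/2} + z_β) / d)²

z_{α/2} = 1.645 (for α = 0.1, two-sided)
z_β = 0.583 (for power = 0.72)
d = 0.47

n = ((1.645 + 0.583) / 0.47)²
n = (4.740)²
n ≈ 22.47
Round up to the next whole number: n = 23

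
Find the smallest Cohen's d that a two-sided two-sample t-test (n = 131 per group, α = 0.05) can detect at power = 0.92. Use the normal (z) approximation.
d ≈ 0.42

Minimum detectable effect (two-sample t-test, normal approximation):
d = (z_{α/2} + z_β) / √(n/2)
d = (1.960 + 1.405) / √(131/2)
d = 3.365 / 8.093
d ≈ 0.42

By Cohen's convention (0.2 small / 0.5 medium / 0.8 large): small effect.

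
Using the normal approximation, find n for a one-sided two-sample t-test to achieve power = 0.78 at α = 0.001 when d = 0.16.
n = 1166 per group

Sample size formula (two-sample t-test, normal approximation):
n = 2 · ((z_α + z_β) / d)²

z_α = 3.090 (for α = 0.001, one-sided)
z_β = 0.772 (for power = 0.78)
d = 0.16

n = 2 · ((3.090 + 0.772) / 0.16)²
n = 2 · (24.138)²
n ≈ 1165.29
Round up to the next whole number: n = 1166 per group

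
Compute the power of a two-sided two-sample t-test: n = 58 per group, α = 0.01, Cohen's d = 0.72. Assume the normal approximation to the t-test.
Power ≈ 0.90

Power calculation (two-sample t-test, normal approximation):
z_β = d · √(n/2) - z_{α/2}
z_β = 0.72 · √(58/2) - 2.576
z_β = 0.72 · 5.385 - 2.576
z_β = 1.301

Power = Φ(z_β) = Φ(1.301) ≈ 0.903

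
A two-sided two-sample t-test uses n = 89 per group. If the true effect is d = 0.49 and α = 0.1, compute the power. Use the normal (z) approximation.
Power ≈ 0.95

Power calculation (two-sample t-test, normal approximation):
z_β = d · √(n/2) - z_{α/2}
z_β = 0.49 · √(89/2) - 1.645
z_β = 0.49 · 6.671 - 1.645
z_β = 1.624

Power = Φ(z_β) = Φ(1.624) ≈ 0.948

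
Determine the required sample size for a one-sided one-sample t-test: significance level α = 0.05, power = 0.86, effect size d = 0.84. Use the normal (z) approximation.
n = 11

Sample size formula (one-sample t-test, normal approximation):
n = ((z_α + z_β) / d)²

z_α = 1.645 (for α = 0.05, one-sided)
z_β = 1.080 (for power = 0.86)
d = 0.84

n = ((1.645 + 1.080) / 0.84)²
n = (3.244)²
n ≈ 10.52
Round up to the next whole number: n = 11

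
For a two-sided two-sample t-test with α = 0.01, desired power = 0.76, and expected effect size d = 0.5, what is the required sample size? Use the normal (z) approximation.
n = 87 per group

Sample size formula (two-sample t-test, normal approximation):
n = 2 · ((z_{α/2} + z_β) / d)²

z_{α/2} = 2.576 (for α = 0.01, two-sided)
z_β = 0.706 (for power = 0.76)
d = 0.5

n = 2 · ((2.576 + 0.706) / 0.5)²
n = 2 · (6.564)²
n ≈ 86.17
Round up to the next whole number: n = 87 per group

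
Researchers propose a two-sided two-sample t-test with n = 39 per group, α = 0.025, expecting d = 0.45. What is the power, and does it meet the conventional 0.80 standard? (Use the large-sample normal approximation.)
Power ≈ 0.40; the study is underpowered (power < 0.80)

Power calculation (two-sample t-test, normal approximation):
z_β = d · √(n/2) - z_{α/2}
z_β = 0.45 · √(39/2) - 2.241
z_β = 0.45 · 4.416 - 2.241
z_β = -0.254

Power = Φ(z_β) = Φ(-0.254) ≈ 0.400

Effect size d = 0.45 is small by Cohen's convention (0.2/0.5/0.8).

Threshold: power ≥ 0.80 is conventionally adequate.
Power ≈ 0.40 → the study is underpowered (power < 0.80).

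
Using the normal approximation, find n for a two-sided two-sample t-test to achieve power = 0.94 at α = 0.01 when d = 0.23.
n = 646 per group

Sample size formula (two-sample t-test, normal approximation):
n = 2 · ((z_{α/2} + z_β) / d)²

z_{α/2} = 2.576 (for α = 0.01, two-sided)
z_β = 1.555 (for power = 0.94)
d = 0.23

n = 2 · ((2.576 + 1.555) / 0.23)²
n = 2 · (17.961)²
n ≈ 645.20
Round up to the next whole number: n = 646 per group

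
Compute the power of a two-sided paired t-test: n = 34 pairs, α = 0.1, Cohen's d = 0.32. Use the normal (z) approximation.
Power ≈ 0.59

Power calculation (paired t-test, normal approximation):
z_β = d · √n - z_{α/2}
z_β = 0.32 · √34 - 1.645
z_β = 0.32 · 5.831 - 1.645
z_β = 0.221

Power = Φ(z_β) = Φ(0.221) ≈ 0.587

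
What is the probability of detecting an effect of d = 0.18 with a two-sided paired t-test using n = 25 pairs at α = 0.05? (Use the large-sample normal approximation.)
Power ≈ 0.14

Power calculation (paired t-test, normal approximation):
z_β = d · √n - z_{α/2}
z_β = 0.18 · √25 - 1.960
z_β = 0.18 · 5.000 - 1.960
z_β = -1.060

Power = Φ(z_β) = Φ(-1.060) ≈ 0.145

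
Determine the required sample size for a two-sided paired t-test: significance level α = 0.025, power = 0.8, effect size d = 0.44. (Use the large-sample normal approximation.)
n = 50 pairs

Sample size formula (paired t-test, normal approximation):
n = ((z_{α/2} + z_β) / d)²

z_{α/2} = 2.241 (for α = 0.025, two-sided)
z_β = 0.842 (for power = 0.8)
d = 0.44

n = ((2.241 + 0.842) / 0.44)²
n = (7.007)²
n ≈ 49.10
Round up to the next whole number: n = 50 pairs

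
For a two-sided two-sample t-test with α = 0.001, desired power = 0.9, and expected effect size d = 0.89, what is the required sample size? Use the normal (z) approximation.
n = 53 per group

Sample size formula (two-sample t-test, normal approximation):
n = 2 · ((z_{α/2} + z_β) / d)²

z_{α/2} = 3.291 (for α = 0.001, two-sided)
z_β = 1.282 (for power = 0.9)
d = 0.89

n = 2 · ((3.291 + 1.282) / 0.89)²
n = 2 · (5.138)²
n ≈ 52.80
Round up to the next whole number: n = 53 per group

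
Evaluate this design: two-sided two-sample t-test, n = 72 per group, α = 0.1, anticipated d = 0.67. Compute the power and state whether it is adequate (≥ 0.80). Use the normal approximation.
Power ≈ 0.99; the study is adequately powered (power ≥ 0.80)

Power calculation (two-sample t-test, normal approximation):
z_β = d · √(n/2) - z_{α/2}
z_β = 0.67 · √(72/2) - 1.645
z_β = 0.67 · 6.000 - 1.645
z_β = 2.375

Power = Φ(z_β) = Φ(2.375) ≈ 0.991

Effect size d = 0.67 is medium by Cohen's convention (0.2/0.5/0.8).

Threshold: power ≥ 0.80 is conventionally adequate.
Power ≈ 0.99 → the study is adequately powered (power ≥ 0.80).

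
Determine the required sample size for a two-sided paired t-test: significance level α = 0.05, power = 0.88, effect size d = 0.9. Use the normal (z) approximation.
n = 13 pairs

Sample size formula (paired t-test, normal approximation):
n = ((z_{α/2} + z_β) / d)²

z_{α/2} = 1.960 (for α = 0.05, two-sided)
z_β = 1.175 (for power = 0.88)
d = 0.9

n = ((1.960 + 1.175) / 0.9)²
n = (3.483)²
n ≈ 12.13
Round up to the next whole number: n = 13 pairs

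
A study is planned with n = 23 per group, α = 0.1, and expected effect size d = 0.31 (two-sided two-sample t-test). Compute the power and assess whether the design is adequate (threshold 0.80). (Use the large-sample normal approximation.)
Power ≈ 0.28; the study is underpowered (power < 0.80)

Power calculation (two-sample t-test, normal approximation):
z_β = d · √(n/2) - z_{α/2}
z_β = 0.31 · √(23/2) - 1.645
z_β = 0.31 · 3.391 - 1.645
z_β = -0.594

Power = Φ(z_β) = Φ(-0.594) ≈ 0.276

Effect size d = 0.31 is small by Cohen's convention (0.2/0.5/0.8).

Threshold: power ≥ 0.80 is conventionally adequate.
Power ≈ 0.28 → the study is underpowered (power < 0.80).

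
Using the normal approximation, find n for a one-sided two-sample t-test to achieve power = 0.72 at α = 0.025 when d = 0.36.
n = 100 per group

Sample size formula (two-sample t-test, normal approximation):
n = 2 · ((z_α + z_β) / d)²

z_α = 1.960 (for α = 0.025, one-sided)
z_β = 0.583 (for power = 0.72)
d = 0.36

n = 2 · ((1.960 + 0.583) / 0.36)²
n = 2 · (7.064)²
n ≈ 99.80
Round up to the next whole number: n = 100 per group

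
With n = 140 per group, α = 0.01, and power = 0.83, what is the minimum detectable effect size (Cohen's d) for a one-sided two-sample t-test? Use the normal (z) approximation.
d ≈ 0.39

Minimum detectable effect (two-sample t-test, normal approximation):
d = (z_α + z_β) / √(n/2)
d = (2.326 + 0.954) / √(140/2)
d = 3.281 / 8.367
d ≈ 0.39

By Cohen's convention (0.2 small / 0.5 medium / 0.8 large): small effect.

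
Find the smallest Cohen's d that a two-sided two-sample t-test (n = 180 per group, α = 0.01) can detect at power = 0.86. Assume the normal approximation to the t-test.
d ≈ 0.39

Minimum detectable effect (two-sample t-test, normal approximation):
d = (z_{α/2} + z_β) / √(n/2)
d = (2.576 + 1.080) / √(180/2)
d = 3.656 / 9.487
d ≈ 0.39

By Cohen's convention (0.2 small / 0.5 medium / 0.8 large): small effect.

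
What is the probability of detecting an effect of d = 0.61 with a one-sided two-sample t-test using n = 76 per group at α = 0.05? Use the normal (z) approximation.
Power ≈ 0.98

Power calculation (two-sample t-test, normal approximation):
z_β = d · √(n/2) - z_α
z_β = 0.61 · √(76/2) - 1.645
z_β = 0.61 · 6.164 - 1.645
z_β = 2.115

Power = Φ(z_β) = Φ(2.115) ≈ 0.983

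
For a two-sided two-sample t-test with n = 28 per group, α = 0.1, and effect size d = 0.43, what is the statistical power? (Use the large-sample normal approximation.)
Power ≈ 0.49

Power calculation (two-sample t-test, normal approximation):
z_β = d · √(n/2) - z_{α/2}
z_β = 0.43 · √(28/2) - 1.645
z_β = 0.43 · 3.742 - 1.645
z_β = -0.036

Power = Φ(z_β) = Φ(-0.036) ≈ 0.486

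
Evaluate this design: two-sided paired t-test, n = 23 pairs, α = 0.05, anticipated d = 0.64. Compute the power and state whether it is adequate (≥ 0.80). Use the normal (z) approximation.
Power ≈ 0.87; the study is adequately powered (power ≥ 0.80)

Power calculation (paired t-test, normal approximation):
z_β = d · √n - z_{α/2}
z_β = 0.64 · √23 - 1.960
z_β = 0.64 · 4.796 - 1.960
z_β = 1.109

Power = Φ(z_β) = Φ(1.109) ≈ 0.866

Effect size d = 0.64 is medium by Cohen's convention (0.2/0.5/0.8).

Threshold: power ≥ 0.80 is conventionally adequate.
Power ≈ 0.87 → the study is adequately powered (power ≥ 0.80).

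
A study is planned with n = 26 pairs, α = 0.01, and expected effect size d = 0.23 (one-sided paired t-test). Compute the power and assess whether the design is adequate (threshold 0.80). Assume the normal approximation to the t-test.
Power ≈ 0.12; the study is underpowered (power < 0.80)

Power calculation (paired t-test, normal approximation):
z_β = d · √n - z_α
z_β = 0.23 · √26 - 2.326
z_β = 0.23 · 5.099 - 2.326
z_β = -1.154

Power = Φ(z_β) = Φ(-1.154) ≈ 0.124

Effect size d = 0.23 is small by Cohen's convention (0.2/0.5/0.8).

Threshold: power ≥ 0.80 is conventionally adequate.
Power ≈ 0.12 → the study is underpowered (power < 0.80).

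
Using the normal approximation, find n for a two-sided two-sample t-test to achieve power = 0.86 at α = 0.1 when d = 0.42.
n = 85 per group

Sample size formula (two-sample t-test, normal approximation):
n = 2 · ((z_{α/2} + z_β) / d)²

z_{α/2} = 1.645 (for α = 0.1, two-sided)
z_β = 1.080 (for power = 0.86)
d = 0.42

n = 2 · ((1.645 + 1.080) / 0.42)²
n = 2 · (6.488)²
n ≈ 84.19
Round up to the next whole number: n = 85 per group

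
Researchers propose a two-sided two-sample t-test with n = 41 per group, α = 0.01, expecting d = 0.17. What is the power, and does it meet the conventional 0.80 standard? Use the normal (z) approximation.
Power ≈ 0.04; the study is underpowered (power < 0.80)

Power calculation (two-sample t-test, normal approximation):
z_β = d · √(n/2) - z_{α/2}
z_β = 0.17 · √(41/2) - 2.576
z_β = 0.17 · 4.528 - 2.576
z_β = -1.806

Power = Φ(z_β) = Φ(-1.806) ≈ 0.035

Effect size d = 0.17 is very small by Cohen's convention (0.2/0.5/0.8).

Threshold: power ≥ 0.80 is conventionally adequate.
Power ≈ 0.04 → the study is underpowered (power < 0.80).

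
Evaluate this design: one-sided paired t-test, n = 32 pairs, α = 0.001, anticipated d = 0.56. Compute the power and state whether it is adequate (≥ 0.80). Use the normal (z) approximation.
Power ≈ 0.53; the study is underpowered (power < 0.80)

Power calculation (paired t-test, normal approximation):
z_β = d · √n - z_α
z_β = 0.56 · √32 - 3.090
z_β = 0.56 · 5.657 - 3.090
z_β = 0.078

Power = Φ(z_β) = Φ(0.078) ≈ 0.531

Effect size d = 0.56 is medium by Cohen's convention (0.2/0.5/0.8).

Threshold: power ≥ 0.80 is conventionally adequate.
Power ≈ 0.53 → the study is underpowered (power < 0.80).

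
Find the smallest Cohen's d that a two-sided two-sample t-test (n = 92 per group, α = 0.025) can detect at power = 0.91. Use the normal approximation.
d ≈ 0.53

Minimum detectable effect (two-sample t-test, normal approximation):
d = (z_{α/2} + z_β) / √(n/2)
d = (2.241 + 1.341) / √(92/2)
d = 3.582 / 6.782
d ≈ 0.53

By Cohen's convention (0.2 small / 0.5 medium / 0.8 large): medium effect.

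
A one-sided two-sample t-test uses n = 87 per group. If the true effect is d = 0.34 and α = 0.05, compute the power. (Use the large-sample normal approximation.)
Power ≈ 0.72

Power calculation (two-sample t-test, normal approximation):
z_β = d · √(n/2) - z_α
z_β = 0.34 · √(87/2) - 1.645
z_β = 0.34 · 6.595 - 1.645
z_β = 0.598

Power = Φ(z_β) = Φ(0.598) ≈ 0.725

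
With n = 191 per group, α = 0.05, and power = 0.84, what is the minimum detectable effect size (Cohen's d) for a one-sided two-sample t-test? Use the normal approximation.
d ≈ 0.27

Minimum detectable effect (two-sample t-test, normal approximation):
d = (z_α + z_β) / √(n/2)
d = (1.645 + 0.994) / √(191/2)
d = 2.639 / 9.772
d ≈ 0.27

By Cohen's convention (0.2 small / 0.5 medium / 0.8 large): small effect.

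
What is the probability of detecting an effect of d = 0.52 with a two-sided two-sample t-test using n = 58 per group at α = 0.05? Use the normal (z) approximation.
Power ≈ 0.80

Power calculation (two-sample t-test, normal approximation):
z_β = d · √(n/2) - z_{α/2}
z_β = 0.52 · √(58/2) - 1.960
z_β = 0.52 · 5.385 - 1.960
z_β = 0.840

Power = Φ(z_β) = Φ(0.840) ≈ 0.800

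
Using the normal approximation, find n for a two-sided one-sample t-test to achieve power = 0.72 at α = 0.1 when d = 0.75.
n = 9

Sample size formula (one-sample t-test, normal approximation):
n = ((z_{α/2} + z_β) / d)²

z_{α/2} = 1.645 (for α = 0.1, two-sided)
z_β = 0.583 (for power = 0.72)
d = 0.75

n = ((1.645 + 0.583) / 0.75)²
n = (2.971)²
n ≈ 8.83
Round up to the next whole number: n = 9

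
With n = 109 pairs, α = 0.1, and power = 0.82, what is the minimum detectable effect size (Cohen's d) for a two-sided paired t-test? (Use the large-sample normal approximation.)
d ≈ 0.25

Minimum detectable effect (paired t-test, normal approximation):
d = (z_{α/2} + z_β) / √n
d = (1.645 + 0.915) / √109
d = 2.560 / 10.440
d ≈ 0.25

By Cohen's convention (0.2 small / 0.5 medium / 0.8 large): small effect.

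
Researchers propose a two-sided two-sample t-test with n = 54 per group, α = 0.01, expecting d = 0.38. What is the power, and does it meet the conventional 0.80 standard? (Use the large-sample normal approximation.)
Power ≈ 0.27; the study is underpowered (power < 0.80)

Power calculation (two-sample t-test, normal approximation):
z_β = d · √(n/2) - z_{α/2}
z_β = 0.38 · √(54/2) - 2.576
z_β = 0.38 · 5.196 - 2.576
z_β = -0.601

Power = Φ(z_β) = Φ(-0.601) ≈ 0.274

Effect size d = 0.38 is small by Cohen's convention (0.2/0.5/0.8).

Threshold: power ≥ 0.80 is conventionally adequate.
Power ≈ 0.27 → the study is underpowered (power < 0.80).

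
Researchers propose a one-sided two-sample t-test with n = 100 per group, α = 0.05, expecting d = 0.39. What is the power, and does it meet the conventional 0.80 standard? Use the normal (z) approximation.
Power ≈ 0.87; the study is adequately powered (power ≥ 0.80)

Power calculation (two-sample t-test, normal approximation):
z_β = d · √(n/2) - z_α
z_β = 0.39 · √(100/2) - 1.645
z_β = 0.39 · 7.071 - 1.645
z_β = 1.113

Power = Φ(z_β) = Φ(1.113) ≈ 0.867

Effect size d = 0.39 is small by Cohen's convention (0.2/0.5/0.8).

Threshold: power ≥ 0.80 is conventionally adequate.
Power ≈ 0.87 → the study is adequately powered (power ≥ 0.80).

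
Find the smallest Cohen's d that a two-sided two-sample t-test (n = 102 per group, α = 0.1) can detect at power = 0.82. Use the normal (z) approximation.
d ≈ 0.36

Minimum detectable effect (two-sample t-test, normal approximation):
d = (z_{α/2} + z_β) / √(n/2)
d = (1.645 + 0.915) / √(102/2)
d = 2.560 / 7.141
d ≈ 0.36

By Cohen's convention (0.2 small / 0.5 medium / 0.8 large): small effect.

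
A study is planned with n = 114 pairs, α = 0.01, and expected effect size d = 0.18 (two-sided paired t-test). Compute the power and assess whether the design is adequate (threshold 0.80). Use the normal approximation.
Power ≈ 0.26; the study is underpowered (power < 0.80)

Power calculation (paired t-test, normal approximation):
z_β = d · √n - z_{α/2}
z_β = 0.18 · √114 - 2.576
z_β = 0.18 · 10.677 - 2.576
z_β = -0.654

Power = Φ(z_β) = Φ(-0.654) ≈ 0.257

Effect size d = 0.18 is very small by Cohen's convention (0.2/0.5/0.8).

Threshold: power ≥ 0.80 is conventionally adequate.
Power ≈ 0.26 → the study is underpowered (power < 0.80).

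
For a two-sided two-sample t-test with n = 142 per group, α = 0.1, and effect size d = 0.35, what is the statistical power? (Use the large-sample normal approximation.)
Power ≈ 0.90

Power calculation (two-sample t-test, normal approximation):
z_β = d · √(n/2) - z_{α/2}
z_β = 0.35 · √(142/2) - 1.645
z_β = 0.35 · 8.426 - 1.645
z_β = 1.304

Power = Φ(z_β) = Φ(1.304) ≈ 0.904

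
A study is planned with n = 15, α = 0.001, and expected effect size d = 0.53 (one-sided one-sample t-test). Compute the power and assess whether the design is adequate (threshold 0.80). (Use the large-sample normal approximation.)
Power ≈ 0.15; the study is underpowered (power < 0.80)

Power calculation (one-sample t-test, normal approximation):
z_β = d · √n - z_α
z_β = 0.53 · √15 - 3.090
z_β = 0.53 · 3.873 - 3.090
z_β = -1.038

Power = Φ(z_β) = Φ(-1.038) ≈ 0.150

Effect size d = 0.53 is medium by Cohen's convention (0.2/0.5/0.8).

Threshold: power ≥ 0.80 is conventionally adequate.
Power ≈ 0.15 → the study is underpowered (power < 0.80).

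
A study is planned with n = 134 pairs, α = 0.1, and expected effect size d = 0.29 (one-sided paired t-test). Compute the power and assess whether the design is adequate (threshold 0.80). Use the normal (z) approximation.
Power ≈ 0.98; the study is adequately powered (power ≥ 0.80)

Power calculation (paired t-test, normal approximation):
z_β = d · √n - z_α
z_β = 0.29 · √134 - 1.282
z_β = 0.29 · 11.576 - 1.282
z_β = 2.075

Power = Φ(z_β) = Φ(2.075) ≈ 0.981

Effect size d = 0.29 is small by Cohen's convention (0.2/0.5/0.8).

Threshold: power ≥ 0.80 is conventionally adequate.
Power ≈ 0.98 → the study is adequately powered (power ≥ 0.80).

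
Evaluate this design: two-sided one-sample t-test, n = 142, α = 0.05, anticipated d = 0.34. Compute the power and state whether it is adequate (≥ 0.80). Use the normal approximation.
Power ≈ 0.98; the study is adequately powered (power ≥ 0.80)

Power calculation (one-sample t-test, normal approximation):
z_β = d · √n - z_{α/2}
z_β = 0.34 · √142 - 1.960
z_β = 0.34 · 11.916 - 1.960
z_β = 2.092

Power = Φ(z_β) = Φ(2.092) ≈ 0.982

Effect size d = 0.34 is small by Cohen's convention (0.2/0.5/0.8).

Threshold: power ≥ 0.80 is conventionally adequate.
Power ≈ 0.98 → the study is adequately powered (power ≥ 0.80).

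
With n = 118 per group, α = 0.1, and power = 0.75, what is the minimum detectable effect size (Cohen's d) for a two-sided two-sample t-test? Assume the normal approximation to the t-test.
d ≈ 0.30

Minimum detectable effect (two-sample t-test, normal approximation):
d = (z_{α/2} + z_β) / √(n/2)
d = (1.645 + 0.674) / √(118/2)
d = 2.319 / 7.681
d ≈ 0.30

By Cohen's convention (0.2 small / 0.5 medium / 0.8 large): small effect.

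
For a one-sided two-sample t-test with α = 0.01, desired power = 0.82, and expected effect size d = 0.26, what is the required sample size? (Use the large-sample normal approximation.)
n = 311 per group

Sample size formula (two-sample t-test, normal approximation):
n = 2 · ((z_α + z_β) / d)²

z_α = 2.326 (for α = 0.01, one-sided)
z_β = 0.915 (for power = 0.82)
d = 0.26

n = 2 · ((2.326 + 0.915) / 0.26)²
n = 2 · (12.465)²
n ≈ 310.75
Round up to the next whole number: n = 311 per group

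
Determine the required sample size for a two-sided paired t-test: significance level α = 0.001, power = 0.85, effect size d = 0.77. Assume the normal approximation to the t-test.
n = 32 pairs

Sample size formula (paired t-test, normal approximation):
n = ((z_{α/2} + z_β) / d)²

z_{α/2} = 3.291 (for α = 0.001, two-sided)
z_β = 1.036 (for power = 0.85)
d = 0.77

n = ((3.291 + 1.036) / 0.77)²
n = (5.619)²
n ≈ 31.57
Round up to the next whole number: n = 32 pairs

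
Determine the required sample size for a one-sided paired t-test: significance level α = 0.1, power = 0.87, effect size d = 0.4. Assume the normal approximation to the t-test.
n = 37 pairs

Sample size formula (paired t-test, normal approximation):
n = ((z_α + z_β) / d)²

z_α = 1.282 (for α = 0.1, one-sided)
z_β = 1.126 (for power = 0.87)
d = 0.4

n = ((1.282 + 1.126) / 0.4)²
n = (6.020)²
n ≈ 36.24
Round up to the next whole number: n = 37 pairs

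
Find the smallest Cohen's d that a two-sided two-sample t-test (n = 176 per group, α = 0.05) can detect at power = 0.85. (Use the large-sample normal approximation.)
d ≈ 0.32

Minimum detectable effect (two-sample t-test, normal approximation):
d = (z_{α/2} + z_β) / √(n/2)
d = (1.960 + 1.036) / √(176/2)
d = 2.996 / 9.381
d ≈ 0.32

By Cohen's convention (0.2 small / 0.5 medium / 0.8 large): small effect.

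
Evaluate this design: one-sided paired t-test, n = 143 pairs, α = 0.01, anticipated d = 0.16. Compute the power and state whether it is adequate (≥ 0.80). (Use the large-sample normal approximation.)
Power ≈ 0.34; the study is underpowered (power < 0.80)

Power calculation (paired t-test, normal approximation):
z_β = d · √n - z_α
z_β = 0.16 · √143 - 2.326
z_β = 0.16 · 11.958 - 2.326
z_β = -0.413

Power = Φ(z_β) = Φ(-0.413) ≈ 0.340

Effect size d = 0.16 is very small by Cohen's convention (0.2/0.5/0.8).

Threshold: power ≥ 0.80 is conventionally adequate.
Power ≈ 0.34 → the study is underpowered (power < 0.80).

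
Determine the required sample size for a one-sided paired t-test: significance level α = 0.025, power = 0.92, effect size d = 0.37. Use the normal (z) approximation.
n = 83 pairs

Sample size formula (paired t-test, normal approximation):
n = ((z_α + z_β) / d)²

z_α = 1.960 (for α = 0.025, one-sided)
z_β = 1.405 (for power = 0.92)
d = 0.37

n = ((1.960 + 1.405) / 0.37)²
n = (9.095)²
n ≈ 82.72
Round up to the next whole number: n = 83 pairs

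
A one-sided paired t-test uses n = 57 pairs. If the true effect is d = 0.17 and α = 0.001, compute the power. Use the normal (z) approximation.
Power ≈ 0.04

Power calculation (paired t-test, normal approximation):
z_β = d · √n - z_α
z_β = 0.17 · √57 - 3.090
z_β = 0.17 · 7.550 - 3.090
z_β = -1.807

Power = Φ(z_β) = Φ(-1.807) ≈ 0.035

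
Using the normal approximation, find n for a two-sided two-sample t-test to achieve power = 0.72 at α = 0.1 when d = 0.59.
n = 29 per group

Sample size formula (two-sample t-test, normal approximation):
n = 2 · ((z_{α/2} + z_β) / d)²

z_{α/2} = 1.645 (for α = 0.1, two-sided)
z_β = 0.583 (for power = 0.72)
d = 0.59

n = 2 · ((1.645 + 0.583) / 0.59)²
n = 2 · (3.776)²
n ≈ 28.52
Round up to the next whole number: n = 29 per group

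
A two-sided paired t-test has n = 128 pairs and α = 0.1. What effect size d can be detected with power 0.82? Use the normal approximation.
d ≈ 0.23

Minimum detectable effect (paired t-test, normal approximation):
d = (z_{α/2} + z_β) / √n
d = (1.645 + 0.915) / √128
d = 2.560 / 11.314
d ≈ 0.23

By Cohen's convention (0.2 small / 0.5 medium / 0.8 large): small effect.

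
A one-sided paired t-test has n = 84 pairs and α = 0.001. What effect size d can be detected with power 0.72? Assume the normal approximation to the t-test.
d ≈ 0.40

Minimum detectable effect (paired t-test, normal approximation):
d = (z_α + z_β) / √n
d = (3.090 + 0.583) / √84
d = 3.673 / 9.165
d ≈ 0.40

By Cohen's convention (0.2 small / 0.5 medium / 0.8 large): small effect.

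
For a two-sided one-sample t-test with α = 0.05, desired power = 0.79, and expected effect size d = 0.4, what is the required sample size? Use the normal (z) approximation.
n = 48

Sample size formula (one-sample t-test, normal approximation):
n = ((z_{α/2} + z_β) / d)²

z_{α/2} = 1.960 (for α = 0.05, two-sided)
z_β = 0.806 (for power = 0.79)
d = 0.4

n = ((1.960 + 0.806) / 0.4)²
n = (6.915)²
n ≈ 47.82
Round up to the next whole number: n = 48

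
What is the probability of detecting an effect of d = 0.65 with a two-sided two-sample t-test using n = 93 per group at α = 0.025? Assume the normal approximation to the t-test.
Power ≈ 0.99

Power calculation (two-sample t-test, normal approximation):
z_β = d · √(n/2) - z_{α/2}
z_β = 0.65 · √(93/2) - 2.241
z_β = 0.65 · 6.819 - 2.241
z_β = 2.191

Power = Φ(z_β) = Φ(2.191) ≈ 0.986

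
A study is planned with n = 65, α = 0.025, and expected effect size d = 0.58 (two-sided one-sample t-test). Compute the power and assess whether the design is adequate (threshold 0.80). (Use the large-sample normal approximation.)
Power ≈ 0.99; the study is adequately powered (power ≥ 0.80)

Power calculation (one-sample t-test, normal approximation):
z_β = d · √n - z_{α/2}
z_β = 0.58 · √65 - 2.241
z_β = 0.58 · 8.062 - 2.241
z_β = 2.435

Power = Φ(z_β) = Φ(2.435) ≈ 0.993

Effect size d = 0.58 is medium by Cohen's convention (0.2/0.5/0.8).

Threshold: power ≥ 0.80 is conventionally adequate.
Power ≈ 0.99 → the study is adequately powered (power ≥ 0.80).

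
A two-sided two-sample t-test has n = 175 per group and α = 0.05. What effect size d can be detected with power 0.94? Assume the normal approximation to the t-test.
d ≈ 0.38

Minimum detectable effect (two-sample t-test, normal approximation):
d = (z_{α/2} + z_β) / √(n/2)
d = (1.960 + 1.555) / √(175/2)
d = 3.515 / 9.354
d ≈ 0.38

By Cohen's convention (0.2 small / 0.5 medium / 0.8 large): small effect.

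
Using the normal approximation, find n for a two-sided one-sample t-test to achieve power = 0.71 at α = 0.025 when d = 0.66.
n = 18

Sample size formula (one-sample t-test, normal approximation):
n = ((z_{α/2} + z_β) / d)²

z_{α/2} = 2.241 (for α = 0.025, two-sided)
z_β = 0.553 (for power = 0.71)
d = 0.66

n = ((2.241 + 0.553) / 0.66)²
n = (4.233)²
n ≈ 17.92
Round up to the next whole number: n = 18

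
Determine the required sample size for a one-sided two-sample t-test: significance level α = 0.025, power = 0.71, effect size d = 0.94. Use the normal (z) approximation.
n = 15 per group

Sample size formula (two-sample t-test, normal approximation):
n = 2 · ((z_α + z_β) / d)²

z_α = 1.960 (for α = 0.025, one-sided)
z_β = 0.553 (for power = 0.71)
d = 0.94

n = 2 · ((1.960 + 0.553) / 0.94)²
n = 2 · (2.673)²
n ≈ 14.29
Round up to the next whole number: n = 15 per group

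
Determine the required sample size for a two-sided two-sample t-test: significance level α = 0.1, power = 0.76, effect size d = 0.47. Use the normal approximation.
n = 51 per group

Sample size formula (two-sample t-test, normal approximation):
n = 2 · ((z_{α/2} + z_β) / d)²

z_{α/2} = 1.645 (for α = 0.1, two-sided)
z_β = 0.706 (for power = 0.76)
d = 0.47

n = 2 · ((1.645 + 0.706) / 0.47)²
n = 2 · (5.002)²
n ≈ 50.04
Round up to the next whole number: n = 51 per group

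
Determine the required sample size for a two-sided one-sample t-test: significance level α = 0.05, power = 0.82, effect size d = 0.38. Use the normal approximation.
n = 58

Sample size formula (one-sample t-test, normal approximation):
n = ((z_{α/2} + z_β) / d)²

z_{α/2} = 1.960 (for α = 0.05, two-sided)
z_β = 0.915 (for power = 0.82)
d = 0.38

n = ((1.960 + 0.915) / 0.38)²
n = (7.566)²
n ≈ 57.24
Round up to the next whole number: n = 58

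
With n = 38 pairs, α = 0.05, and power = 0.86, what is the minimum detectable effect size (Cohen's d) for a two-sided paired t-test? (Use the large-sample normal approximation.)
d ≈ 0.49

Minimum detectable effect (paired t-test, normal approximation):
d = (z_{α/2} + z_β) / √n
d = (1.960 + 1.080) / √38
d = 3.040 / 6.164
d ≈ 0.49

By Cohen's convention (0.2 small / 0.5 medium / 0.8 large): small effect.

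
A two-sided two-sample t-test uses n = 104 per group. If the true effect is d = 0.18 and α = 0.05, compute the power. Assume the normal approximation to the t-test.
Power ≈ 0.25

Power calculation (two-sample t-test, normal approximation):
z_β = d · √(n/2) - z_{α/2}
z_β = 0.18 · √(104/2) - 1.960
z_β = 0.18 · 7.211 - 1.960
z_β = -0.662

Power = Φ(z_β) = Φ(-0.662) ≈ 0.254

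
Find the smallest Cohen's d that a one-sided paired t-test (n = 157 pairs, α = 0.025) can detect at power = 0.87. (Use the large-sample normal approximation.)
d ≈ 0.25

Minimum detectable effect (paired t-test, normal approximation):
d = (z_α + z_β) / √n
d = (1.960 + 1.126) / √157
d = 3.086 / 12.530
d ≈ 0.25

By Cohen's convention (0.2 small / 0.5 medium / 0.8 large): small effect.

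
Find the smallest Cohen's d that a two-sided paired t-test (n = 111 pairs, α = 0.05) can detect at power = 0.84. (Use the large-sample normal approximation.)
d ≈ 0.28

Minimum detectable effect (paired t-test, normal approximation):
d = (z_{α/2} + z_β) / √n
d = (1.960 + 0.994) / √111
d = 2.954 / 10.536
d ≈ 0.28

By Cohen's convention (0.2 small / 0.5 medium / 0.8 large): small effect.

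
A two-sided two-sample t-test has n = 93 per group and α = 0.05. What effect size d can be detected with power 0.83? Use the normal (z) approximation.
d ≈ 0.43

Minimum detectable effect (two-sample t-test, normal approximation):
d = (z_{α/2} + z_β) / √(n/2)
d = (1.960 + 0.954) / √(93/2)
d = 2.914 / 6.819
d ≈ 0.43

By Cohen's convention (0.2 small / 0.5 medium / 0.8 large): small effect.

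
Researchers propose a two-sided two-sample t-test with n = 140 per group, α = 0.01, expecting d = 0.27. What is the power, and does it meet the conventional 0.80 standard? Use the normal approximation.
Power ≈ 0.38; the study is underpowered (power < 0.80)

Power calculation (two-sample t-test, normal approximation):
z_β = d · √(n/2) - z_{α/2}
z_β = 0.27 · √(140/2) - 2.576
z_β = 0.27 · 8.367 - 2.576
z_β = -0.317

Power = Φ(z_β) = Φ(-0.317) ≈ 0.376

Effect size d = 0.27 is small by Cohen's convention (0.2/0.5/0.8).

Threshold: power ≥ 0.80 is conventionally adequate.
Power ≈ 0.38 → the study is underpowered (power < 0.80).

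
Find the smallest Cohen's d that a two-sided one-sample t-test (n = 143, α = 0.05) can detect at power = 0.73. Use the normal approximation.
d ≈ 0.22

Minimum detectable effect (one-sample t-test, normal approximation):
d = (z_{α/2} + z_β) / √n
d = (1.960 + 0.613) / √143
d = 2.573 / 11.958
d ≈ 0.22

By Cohen's convention (0.2 small / 0.5 medium / 0.8 large): small effect.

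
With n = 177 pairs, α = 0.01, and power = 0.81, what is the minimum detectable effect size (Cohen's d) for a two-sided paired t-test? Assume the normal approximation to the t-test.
d ≈ 0.26

Minimum detectable effect (paired t-test, normal approximation):
d = (z_{α/2} + z_β) / √n
d = (2.576 + 0.878) / √177
d = 3.454 / 13.304
d ≈ 0.26

By Cohen's convention (0.2 small / 0.5 medium / 0.8 large): small effect.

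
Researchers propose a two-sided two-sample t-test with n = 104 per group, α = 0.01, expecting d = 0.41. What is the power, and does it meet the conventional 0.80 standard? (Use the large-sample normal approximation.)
Power ≈ 0.65; the study is underpowered (power < 0.80)

Power calculation (two-sample t-test, normal approximation):
z_β = d · √(n/2) - z_{α/2}
z_β = 0.41 · √(104/2) - 2.576
z_β = 0.41 · 7.211 - 2.576
z_β = 0.381

Power = Φ(z_β) = Φ(0.381) ≈ 0.648

Effect size d = 0.41 is small by Cohen's convention (0.2/0.5/0.8).

Threshold: power ≥ 0.80 is conventionally adequate.
Power ≈ 0.65 → the study is underpowered (power < 0.80).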